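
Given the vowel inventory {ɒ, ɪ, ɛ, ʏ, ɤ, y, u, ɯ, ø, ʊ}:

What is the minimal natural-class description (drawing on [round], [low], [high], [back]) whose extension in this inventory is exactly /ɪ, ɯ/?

The class [+high], [−round] has exactly /ɪ, ɯ/ as its extension in this inventory. No smaller conjunction from the listed features achieves this: [−round] alone would also admit /ɛ, ɤ/; [+high] alone would also admit /ʏ, y, u, ʊ/; and checking the remaining single features turns up none with this extension.

[+high, −round]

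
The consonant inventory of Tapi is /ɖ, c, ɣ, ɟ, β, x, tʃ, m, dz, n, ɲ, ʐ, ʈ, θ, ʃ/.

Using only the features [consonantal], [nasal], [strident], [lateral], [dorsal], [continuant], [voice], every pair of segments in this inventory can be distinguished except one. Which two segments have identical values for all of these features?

On the given features, /n/ and /m/ have an identical profile: [+consonantal], [+nasal], [−strident], [−lateral], [−dorsal], [−continuant], [+voice]. No other two segments in the inventory coincide on all 7 features. (They do differ in [labial] and [coronal], which are not among the given features.)

n, m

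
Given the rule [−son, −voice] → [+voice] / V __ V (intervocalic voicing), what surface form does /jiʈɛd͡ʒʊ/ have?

Only /ʈ/ occurs between two vowels (/i/ __ /ɛ/) and matches the structural description. It is a voiceless retroflex stop, so [−son, −voice] holds; changing it to [+voice] with all other features held fixed yields /ɖ/ (voiced retroflex stop). No other segment meets both the structural description and the environment, so the output is [jiɖɛd͡ʒʊ].

[jiɖɛd͡ʒʊ]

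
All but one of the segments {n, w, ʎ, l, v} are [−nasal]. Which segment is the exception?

n

Every segment except /n/ is [−nasal]. /n/ (alveolar nasal) is [+nasal], so it is the exception.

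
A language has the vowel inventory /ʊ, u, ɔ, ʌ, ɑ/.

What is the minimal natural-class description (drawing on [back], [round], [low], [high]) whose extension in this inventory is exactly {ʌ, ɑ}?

[−round]

Every target segment is [−round] and no other inventory member is, so one feature is enough.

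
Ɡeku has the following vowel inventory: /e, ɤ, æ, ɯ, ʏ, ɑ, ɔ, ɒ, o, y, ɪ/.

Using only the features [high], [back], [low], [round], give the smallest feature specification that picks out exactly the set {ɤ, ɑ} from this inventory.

The class [−high], [+back], [−round] has exactly /ɤ, ɑ/ as its extension in this inventory. No smaller conjunction from the listed features achieves this: [+back, −round] alone would also admit /ɯ/; [−high, −round] alone would also admit /e, æ/; [−high, +back] alone would also admit /ɔ, ɒ, o/; and checking the remaining two-feature bundles turns up none with this extension.

[−high, +back, −round]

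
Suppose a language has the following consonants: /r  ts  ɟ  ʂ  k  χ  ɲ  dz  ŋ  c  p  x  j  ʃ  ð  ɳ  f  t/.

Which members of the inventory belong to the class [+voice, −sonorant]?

Eliminate segments failing any feature: /r, ɲ, ŋ, j, ɳ/ are [+sonorant]; /ts, ʂ, k, χ, c, p, x, ʃ, f, t/ are [−voice]. The remaining /ɟ, dz, ð/ satisfy [+voice], [−sonorant].

ɟ, dz, ð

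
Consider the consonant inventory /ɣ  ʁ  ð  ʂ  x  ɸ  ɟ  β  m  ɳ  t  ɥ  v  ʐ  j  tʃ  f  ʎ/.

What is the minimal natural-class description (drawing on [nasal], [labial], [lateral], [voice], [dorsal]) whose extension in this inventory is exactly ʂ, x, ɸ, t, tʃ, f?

Every target segment is [−voice] and no other inventory member is, so one feature is enough.

[−voice]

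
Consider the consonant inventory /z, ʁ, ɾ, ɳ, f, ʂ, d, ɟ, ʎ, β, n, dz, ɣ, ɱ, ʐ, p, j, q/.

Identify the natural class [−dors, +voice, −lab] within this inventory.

z, ɾ, ɳ, d, n, dz, ʐ

First, the [−dorsal] segments are /z, ɾ, ɳ, f, ʂ, d, β, n, dz, ɱ, ʐ, p/.
Within that set, [+voice] gives /z, ɾ, ɳ, d, β, n, dz, ɱ, ʐ/.
Then [−labial] leaves /z, ɾ, ɳ, d, n, dz, ʐ/.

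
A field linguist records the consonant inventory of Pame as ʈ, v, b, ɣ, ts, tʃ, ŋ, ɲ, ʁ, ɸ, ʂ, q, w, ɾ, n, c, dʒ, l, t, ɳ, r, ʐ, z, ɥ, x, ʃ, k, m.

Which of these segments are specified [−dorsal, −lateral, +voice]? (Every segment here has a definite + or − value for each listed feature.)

v, b, ɾ, n, dʒ, ɳ, r, ʐ, z, m

The [−dorsal] segments are /ʈ, v, b, ts, tʃ, ɸ, ʂ, ɾ, n, dʒ, l, t, ɳ, r, ʐ, z, ʃ, m/.
Of those, [−lateral] gives /ʈ, v, b, ts, tʃ, ɸ, ʂ, ɾ, n, dʒ, t, ɳ, r, ʐ, z, ʃ, m/.
Intersecting with [+voice] leaves /v, b, ɾ, n, dʒ, ɳ, r, ʐ, z, m/.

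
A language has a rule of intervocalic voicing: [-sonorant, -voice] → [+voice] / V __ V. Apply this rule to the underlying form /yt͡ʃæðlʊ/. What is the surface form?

Only /t͡ʃ/ occurs between two vowels (/y/ __ /æ/) and matches the structural description. It is a voiceless postalveolar affricate, so [-sonorant, -voice] holds; changing it to [+voice] with all other features held fixed yields /d͡ʒ/ (voiced postalveolar affricate). No other segment meets both the structural description and the environment, so the output is [yd͡ʒæðlʊ].

[yd͡ʒæðlʊ]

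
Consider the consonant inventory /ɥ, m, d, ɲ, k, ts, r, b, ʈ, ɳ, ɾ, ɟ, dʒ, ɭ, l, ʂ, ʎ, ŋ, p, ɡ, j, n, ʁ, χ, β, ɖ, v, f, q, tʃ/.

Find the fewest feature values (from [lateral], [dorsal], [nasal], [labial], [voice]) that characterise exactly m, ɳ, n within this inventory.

/m, ɳ, n/ are all [+nasal], [−dorsal], and no other segment in the inventory matches both values. Dropping any one of them over-generates: [−dorsal] alone would also admit /d, ts, r, b, …/; [+nasal] alone would also admit /ɲ, ŋ/. No other single listed feature picks out exactly this set either, so fewer than two features will not do.

[+nasal, −dorsal]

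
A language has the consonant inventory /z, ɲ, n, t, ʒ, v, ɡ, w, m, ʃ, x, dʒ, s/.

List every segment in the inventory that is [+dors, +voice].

ɲ, ɡ, w

First, the [+dorsal] segments are /ɲ, ɡ, w, x/.
Then [+voice] leaves /ɲ, ɡ, w/.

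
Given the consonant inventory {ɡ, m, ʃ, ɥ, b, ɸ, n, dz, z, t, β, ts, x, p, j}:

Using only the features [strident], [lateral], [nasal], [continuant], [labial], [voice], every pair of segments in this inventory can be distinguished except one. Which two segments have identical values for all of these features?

ɥ, β

Both /ɥ/ and /β/ are [−strident], [−lateral], [−nasal], [+continuant], [+labial], [+voice]. Since the list omits [sonorant], [round] and [dorsal] — which do distinguish the labial-palatal glide from the voiced bilabial fricative — this pair collapses; all other pairs remain distinct.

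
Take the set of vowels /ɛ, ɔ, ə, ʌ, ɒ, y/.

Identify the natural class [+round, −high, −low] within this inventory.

ɔ

Eliminate segments failing any feature: /ɛ, ə, ʌ/ are [−round]; /ɒ/ is [+low]; /y/ is [+high]. The remaining /ɔ/ satisfy [+round], [−high], [−low].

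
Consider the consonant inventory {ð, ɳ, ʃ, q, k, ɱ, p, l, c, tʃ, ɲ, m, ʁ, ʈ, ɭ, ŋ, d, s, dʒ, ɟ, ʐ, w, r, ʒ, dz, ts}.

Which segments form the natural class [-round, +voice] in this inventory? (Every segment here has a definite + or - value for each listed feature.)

ð, ɳ, ɱ, l, ɲ, m, ʁ, ɭ, ŋ, d, dʒ, ɟ, ʐ, r, ʒ, dz

First, the [-round] segments are /ð, ɳ, ʃ, q, k, ɱ, p, l, c, tʃ, ɲ, m, ʁ, ʈ, ɭ, ŋ, d, s, dʒ, ɟ, ʐ, r, ʒ, dz, ts/.
Intersecting with [+voice] leaves /ð, ɳ, ɱ, l, ɲ, m, ʁ, ɭ, ŋ, d, dʒ, ɟ, ʐ, r, ʒ, dz/.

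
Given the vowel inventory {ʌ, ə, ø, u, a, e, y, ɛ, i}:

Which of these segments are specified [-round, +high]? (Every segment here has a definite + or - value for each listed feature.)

Checking each segment against [-round], [+high]: /i/ (high front unrounded tense vowel) satisfies every feature; every other segment in the inventory fails at least one.

i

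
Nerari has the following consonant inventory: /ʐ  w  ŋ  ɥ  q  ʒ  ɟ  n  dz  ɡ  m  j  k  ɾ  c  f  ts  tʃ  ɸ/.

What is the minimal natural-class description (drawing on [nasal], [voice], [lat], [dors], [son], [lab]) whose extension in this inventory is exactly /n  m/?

The class [+nasal], [−dorsal] has exactly /n, m/ as its extension in this inventory. No smaller conjunction from the listed features achieves this: [−dorsal] alone would also admit /ʐ, ʒ, dz, ɾ, …/; [+nasal] alone would also admit /ŋ/; and checking the remaining single features turns up none with this extension.

[+nasal, −dors]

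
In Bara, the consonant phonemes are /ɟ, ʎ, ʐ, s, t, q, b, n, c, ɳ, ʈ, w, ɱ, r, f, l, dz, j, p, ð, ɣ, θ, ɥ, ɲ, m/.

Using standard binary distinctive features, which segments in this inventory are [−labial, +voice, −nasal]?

ɟ, ʎ, ʐ, r, l, dz, j, ð, ɣ

First, the [−labial] segments are /ɟ, ʎ, ʐ, s, t, q, n, c, ɳ, ʈ, r, l, dz, j, ð, ɣ, θ, ɲ/.
Among these, [+voice] gives /ɟ, ʎ, ʐ, n, ɳ, r, l, dz, j, ð, ɣ, ɲ/.
Among these, [−nasal] leaves /ɟ, ʎ, ʐ, r, l, dz, j, ð, ɣ/.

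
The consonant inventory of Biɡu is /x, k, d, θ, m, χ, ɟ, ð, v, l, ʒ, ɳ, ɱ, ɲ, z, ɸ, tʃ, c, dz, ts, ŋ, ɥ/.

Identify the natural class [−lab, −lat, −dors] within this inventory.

Checking each segment against [−labial], [−lateral], [−dorsal]: /d/ (voiced alveolar stop), /θ/ (voiceless dental fricative), /ð/ (voiced dental fricative), /ʒ/ (voiced postalveolar fricative), /ɳ/ (retroflex nasal), /z/ (voiced alveolar fricative), among others, satisfy every feature; every other segment in the inventory fails at least one.

d, θ, ð, ʒ, ɳ, z, tʃ, dz, ts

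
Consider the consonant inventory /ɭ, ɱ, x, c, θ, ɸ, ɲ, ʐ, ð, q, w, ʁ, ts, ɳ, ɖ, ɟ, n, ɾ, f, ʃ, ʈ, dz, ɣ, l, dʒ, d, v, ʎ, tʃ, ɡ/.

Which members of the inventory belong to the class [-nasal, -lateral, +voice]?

ʐ, ð, w, ʁ, ɖ, ɟ, ɾ, dz, ɣ, dʒ, d, v, ɡ

Eliminate segments failing any feature: /ɭ, l, ʎ/ are [+lateral]; /ɱ, ɲ, ɳ, n/ are [+nasal]; /x, c, θ, ɸ, q, ts, f, ʃ, ʈ, tʃ/ are [-voice]. The remaining /ʐ, ð, w, ʁ, ɖ, ɟ, ɾ, dz, ɣ, dʒ, d, v, ɡ/ satisfy [-nasal], [-lateral], [+voice].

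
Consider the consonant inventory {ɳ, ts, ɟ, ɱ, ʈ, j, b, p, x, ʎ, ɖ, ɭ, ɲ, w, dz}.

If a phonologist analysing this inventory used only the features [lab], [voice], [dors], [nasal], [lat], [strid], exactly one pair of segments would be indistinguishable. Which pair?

j, ɟ

On the given features, /j/ and /ɟ/ have an identical profile: [−labial], [+voice], [+dorsal], [−nasal], [−lateral], [−strident]. No other two segments in the inventory coincide on all 6 features. (They do differ in [sonorant] and [continuant], which are not among the given features.)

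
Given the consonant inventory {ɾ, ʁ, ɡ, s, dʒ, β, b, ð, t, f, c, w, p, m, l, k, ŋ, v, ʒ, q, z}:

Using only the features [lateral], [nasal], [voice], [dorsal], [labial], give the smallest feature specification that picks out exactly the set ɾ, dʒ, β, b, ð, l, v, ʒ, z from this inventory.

[+voice, -nasal, -dorsal]

The class [+voice], [-nasal], [-dorsal] has exactly /ɾ, dʒ, β, b, ð, l, v, ʒ, z/ as its extension in this inventory. No smaller conjunction from the listed features achieves this: [-nasal, -dorsal] alone would also admit /s, t, f, p/; [+voice, -dorsal] alone would also admit /m/; [+voice, -nasal] alone would also admit /ʁ, ɡ, w/; and checking the remaining two-feature bundles turns up none with this extension.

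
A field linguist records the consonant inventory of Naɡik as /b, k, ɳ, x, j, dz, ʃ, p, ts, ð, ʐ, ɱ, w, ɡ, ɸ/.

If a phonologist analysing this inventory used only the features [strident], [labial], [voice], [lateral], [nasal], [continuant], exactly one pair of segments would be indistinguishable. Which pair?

/ð/ (voiced dental fricative) and /j/ (palatal glide) are both [−strident], [−labial], [+voice], [−lateral], [−nasal], [+continuant], so none of the listed features separates them. (They do differ in [sonorant] and [dorsal], which are not among the given features.) Every other pair in the inventory differs on at least one listed feature.

ð, j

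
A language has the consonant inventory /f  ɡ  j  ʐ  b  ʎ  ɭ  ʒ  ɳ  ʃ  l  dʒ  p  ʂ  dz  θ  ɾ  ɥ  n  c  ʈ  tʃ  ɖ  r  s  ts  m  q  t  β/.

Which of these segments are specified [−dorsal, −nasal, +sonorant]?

Checking each segment against [−dorsal], [−nasal], [+sonorant]: /ɭ/ (retroflex lateral approximant), /l/ (alveolar lateral approximant), /ɾ/ (alveolar tap), /r/ (alveolar trill) satisfy every feature; every other segment in the inventory fails at least one.

ɭ, l, ɾ, r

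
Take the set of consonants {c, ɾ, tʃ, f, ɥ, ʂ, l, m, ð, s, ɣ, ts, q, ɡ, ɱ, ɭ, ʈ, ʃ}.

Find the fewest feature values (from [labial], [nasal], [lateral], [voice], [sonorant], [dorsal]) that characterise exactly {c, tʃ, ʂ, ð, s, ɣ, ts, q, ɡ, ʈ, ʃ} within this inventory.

[-sonorant, -labial]

/c, tʃ, ʂ, ð, s, ɣ, ts, q, ɡ, ʈ, ʃ/ are all [-sonorant], [-labial], and no other segment in the inventory matches both values. Dropping any one of them over-generates: [-labial] alone would also admit /ɾ, l, ɭ/; [-sonorant] alone would also admit /f/. No other single listed feature picks out exactly this set either, so fewer than two features will not do.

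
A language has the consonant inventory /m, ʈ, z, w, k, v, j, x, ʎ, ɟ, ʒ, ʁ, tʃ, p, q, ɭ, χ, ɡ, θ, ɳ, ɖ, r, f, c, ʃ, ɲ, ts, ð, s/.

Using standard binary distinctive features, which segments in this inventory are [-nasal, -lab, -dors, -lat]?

Checking each segment against [-nasal], [-labial], [-dorsal], [-lateral]: /ʈ/ (voiceless retroflex stop), /z/ (voiced alveolar fricative), /ʒ/ (voiced postalveolar fricative), /tʃ/ (voiceless postalveolar affricate), /θ/ (voiceless dental fricative), /ɖ/ (voiced retroflex stop), among others, satisfy every feature; every other segment in the inventory fails at least one.

ʈ, z, ʒ, tʃ, θ, ɖ, r, ʃ, ts, ð, s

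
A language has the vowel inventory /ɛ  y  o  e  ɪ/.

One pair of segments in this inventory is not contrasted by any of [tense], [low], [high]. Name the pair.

On the given features, /e/ and /o/ have an identical profile: [+tense], [−low], [−high]. No other two segments in the inventory coincide on all 3 features. (They do differ in [labial], [round] and [back], which are not among the given features.)

e, o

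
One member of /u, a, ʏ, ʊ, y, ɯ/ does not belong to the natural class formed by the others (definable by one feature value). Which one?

/ɯ, y, ʏ, u, ʊ/ are all [+high], but /a/ (low unrounded vowel) is [-high]. No other single segment can be removed to leave a set sharing one feature value that the removed segment lacks, so /a/ is the odd one out.

a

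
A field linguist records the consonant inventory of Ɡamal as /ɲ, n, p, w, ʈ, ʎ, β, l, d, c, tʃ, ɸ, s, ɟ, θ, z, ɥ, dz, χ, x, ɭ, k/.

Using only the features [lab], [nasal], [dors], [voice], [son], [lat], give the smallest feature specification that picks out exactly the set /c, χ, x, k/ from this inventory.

[−voice, +dors]

The class [−voice], [+dorsal] has exactly /c, χ, x, k/ as its extension in this inventory. No smaller conjunction from the listed features achieves this: [+dorsal] alone would also admit /ɲ, w, ʎ, ɟ, …/; [−voice] alone would also admit /p, ʈ, tʃ, ɸ, …/; and checking the remaining single features turns up none with this extension.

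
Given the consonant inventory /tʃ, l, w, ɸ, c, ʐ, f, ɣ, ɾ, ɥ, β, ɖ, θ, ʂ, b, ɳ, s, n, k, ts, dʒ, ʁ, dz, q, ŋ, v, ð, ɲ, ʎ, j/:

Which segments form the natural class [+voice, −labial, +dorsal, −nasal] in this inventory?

ɣ, ʁ, ʎ, j

First, the [+voice] segments are /l, w, ʐ, ɣ, ɾ, ɥ, β, ɖ, b, ɳ, n, dʒ, ʁ, dz, ŋ, v, ð, ɲ, ʎ, j/.
Within that set, [−labial] gives /l, ʐ, ɣ, ɾ, ɖ, ɳ, n, dʒ, ʁ, dz, ŋ, ð, ɲ, ʎ, j/.
Within that set, [+dorsal] gives /ɣ, ʁ, ŋ, ɲ, ʎ, j/.
Intersecting with [−nasal] leaves /ɣ, ʁ, ʎ, j/.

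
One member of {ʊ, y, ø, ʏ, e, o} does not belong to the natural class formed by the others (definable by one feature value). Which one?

[round] groups all but one: /ʏ, o, y, ʊ, ø/ share [+round] while /e/ (mid front unrounded tense vowel) alone is [−round]. Removing any other segment would not leave a single-feature class that excludes it.

e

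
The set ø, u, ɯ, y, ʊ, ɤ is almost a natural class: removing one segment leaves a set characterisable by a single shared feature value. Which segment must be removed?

ʊ

The remaining segments after removing /ʊ/ share [+tense]; /ʊ/ (high back rounded lax vowel) is [−tense]. For every other candidate removal, the leftover set fails to share any single feature value that the removed segment lacks.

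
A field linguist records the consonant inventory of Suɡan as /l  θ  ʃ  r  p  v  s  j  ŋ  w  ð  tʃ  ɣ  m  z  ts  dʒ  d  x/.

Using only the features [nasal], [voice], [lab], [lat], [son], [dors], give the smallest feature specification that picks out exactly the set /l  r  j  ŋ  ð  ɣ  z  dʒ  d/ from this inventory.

Every target segment is [+voice], [-labial]; each remaining inventory member fails at least one of these. Each conjunct is needed — [-labial] alone would also admit /θ, ʃ, s, tʃ, …/; [+voice] alone would also admit /v, w, m/ — and no other single listed feature has exactly this extension, so two is the minimum.

[+voice, -lab]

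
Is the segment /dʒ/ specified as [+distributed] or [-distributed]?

[+distributed]

/dʒ/ is the voiced postalveolar affricate. The feature [distributed] marks segments coronal with a long constriction (laminal); /dʒ/ has this property, so it is [+distributed].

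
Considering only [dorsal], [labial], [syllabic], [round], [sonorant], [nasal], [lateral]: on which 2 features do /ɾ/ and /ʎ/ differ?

The two segments share [-labial], [-syllabic], [-round], [+sonorant], [-nasal]. The only features from the list on which they differ: /ɾ/ is [-lateral] while /ʎ/ is [+lateral]; /ɾ/ is [-dorsal] while /ʎ/ is [+dorsal].

[lateral], [dorsal]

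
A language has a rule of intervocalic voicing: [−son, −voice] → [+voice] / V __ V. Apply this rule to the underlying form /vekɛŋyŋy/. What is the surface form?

/k/ satisfies [−son, −voice] and sits in V __ V. The [+voice] counterpart of the voiceless velar stop is /ɡ/. Other segments in /vekɛŋyŋy/ either fail the structural description or are not in the environment, so the surface form is [veɡɛŋyŋy].

[veɡɛŋyŋy]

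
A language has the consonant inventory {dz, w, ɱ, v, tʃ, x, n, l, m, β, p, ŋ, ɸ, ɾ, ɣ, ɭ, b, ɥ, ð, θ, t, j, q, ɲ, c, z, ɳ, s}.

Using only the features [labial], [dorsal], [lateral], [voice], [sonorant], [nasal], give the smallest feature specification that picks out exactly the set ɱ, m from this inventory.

[+nasal, +labial]

/ɱ, m/ are all [+nasal], [+labial], and no other segment in the inventory matches both values. Dropping any one of them over-generates: [+labial] alone would also admit /w, v, β, p, …/; [+nasal] alone would also admit /n, ŋ, ɲ, ɳ/. No other single listed feature picks out exactly this set either, so fewer than two features will not do.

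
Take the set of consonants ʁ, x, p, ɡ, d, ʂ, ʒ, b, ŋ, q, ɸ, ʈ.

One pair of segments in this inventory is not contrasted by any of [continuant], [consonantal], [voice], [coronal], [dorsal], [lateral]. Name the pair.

ŋ, ɡ

/ŋ/ (velar nasal) and /ɡ/ (voiced velar stop) are both [−continuant], [+consonantal], [+voice], [−coronal], [+dorsal], [−lateral], so none of the listed features separates them. (They do differ in [sonorant] and [nasal], which are not among the given features.) Every other pair in the inventory differs on at least one listed feature.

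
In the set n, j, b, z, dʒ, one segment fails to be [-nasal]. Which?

/n/ is the alveolar nasal, which is [+nasal]; the rest — /z, dʒ, b, j/ — are [-nasal].

n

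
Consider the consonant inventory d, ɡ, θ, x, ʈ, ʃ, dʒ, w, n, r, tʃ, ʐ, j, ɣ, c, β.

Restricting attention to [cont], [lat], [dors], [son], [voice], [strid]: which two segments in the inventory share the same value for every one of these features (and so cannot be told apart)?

On the given features, /j/ and /w/ have an identical profile: [+continuant], [−lateral], [+dorsal], [+sonorant], [+voice], [−strident]. No other two segments in the inventory coincide on all 6 features. (They do differ in [labial], [round] and [back], which are not among the given features.)

j, w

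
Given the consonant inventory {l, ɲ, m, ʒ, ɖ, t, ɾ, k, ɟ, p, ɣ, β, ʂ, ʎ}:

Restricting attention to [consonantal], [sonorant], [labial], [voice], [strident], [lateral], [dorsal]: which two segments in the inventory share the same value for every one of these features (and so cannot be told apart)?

Both /ɣ/ and /ɟ/ are [+consonantal], [−sonorant], [−labial], [+voice], [−strident], [−lateral], [+dorsal]. Since the list omits [continuant] and [back] — which do distinguish the voiced velar fricative from the voiced palatal stop — this pair collapses; all other pairs remain distinct.

ɣ, ɟ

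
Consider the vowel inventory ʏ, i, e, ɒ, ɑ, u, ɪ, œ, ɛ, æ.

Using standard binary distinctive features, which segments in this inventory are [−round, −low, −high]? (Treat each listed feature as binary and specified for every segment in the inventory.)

e, ɛ

Checking each segment against [−round], [−low], [−high]: /e/ (mid front unrounded tense vowel), /ɛ/ (mid front unrounded lax vowel) satisfy every feature; every other segment in the inventory fails at least one.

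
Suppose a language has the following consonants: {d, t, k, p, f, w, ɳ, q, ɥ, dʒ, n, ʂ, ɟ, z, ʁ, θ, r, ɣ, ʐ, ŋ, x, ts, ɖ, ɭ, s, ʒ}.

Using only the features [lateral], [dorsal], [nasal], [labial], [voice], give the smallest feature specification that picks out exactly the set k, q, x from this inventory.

[−voice, +dorsal]

/k, q, x/ are all [−voice], [+dorsal], and no other segment in the inventory matches both values. Dropping any one of them over-generates: [+dorsal] alone would also admit /w, ɥ, ɟ, ʁ, …/; [−voice] alone would also admit /t, p, f, ʂ, …/. No other single listed feature picks out exactly this set either, so fewer than two features will not do.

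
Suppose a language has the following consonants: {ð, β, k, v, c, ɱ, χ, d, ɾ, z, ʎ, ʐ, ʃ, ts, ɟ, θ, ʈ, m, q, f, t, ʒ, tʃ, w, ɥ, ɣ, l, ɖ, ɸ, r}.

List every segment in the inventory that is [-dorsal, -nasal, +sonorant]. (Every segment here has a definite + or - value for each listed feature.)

ɾ, l, r

Eliminate segments failing any feature: /ð, β, v, d, z, ʐ, ʃ, ts, θ, ʈ, f, t, ʒ, tʃ, ɖ, ɸ/ are [-sonorant]; /k, c, χ, ʎ, ɟ, q, w, ɥ, ɣ/ are [+dorsal]; /ɱ, m/ are [+nasal]. The remaining /ɾ, l, r/ satisfy [-dorsal], [-nasal], [+sonorant].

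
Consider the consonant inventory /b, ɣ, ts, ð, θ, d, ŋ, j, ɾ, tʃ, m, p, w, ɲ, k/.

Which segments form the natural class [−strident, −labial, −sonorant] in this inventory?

ɣ, ð, θ, d, k

Checking each segment against [−strident], [−labial], [−sonorant]: /ɣ/ (voiced velar fricative), /ð/ (voiced dental fricative), /θ/ (voiceless dental fricative), /d/ (voiced alveolar stop), /k/ (voiceless velar stop) satisfy every feature; every other segment in the inventory fails at least one.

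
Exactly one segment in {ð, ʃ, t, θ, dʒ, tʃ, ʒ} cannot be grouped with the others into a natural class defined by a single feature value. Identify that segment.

t

/tʃ, ð, dʒ, θ, ʒ, ʃ/ are all [+distributed], but /t/ (voiceless alveolar stop) is [−distributed]. No other single segment can be removed to leave a set sharing one feature value that the removed segment lacks, so /t/ is the odd one out.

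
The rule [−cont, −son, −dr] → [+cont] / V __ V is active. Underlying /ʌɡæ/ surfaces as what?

/ɡ/ satisfies [−cont, −son, −dr] and sits in V __ V. The [+continuant] counterpart of the voiced velar stop is /ɣ/. Other segments in /ʌɡæ/ either fail the structural description or are not in the environment, so the surface form is [ʌɣæ].

[ʌɣæ]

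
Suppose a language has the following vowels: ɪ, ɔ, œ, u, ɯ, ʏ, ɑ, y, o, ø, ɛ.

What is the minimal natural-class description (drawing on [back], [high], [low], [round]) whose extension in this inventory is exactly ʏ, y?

Every target segment is [+high], [-back], [+round]; each remaining inventory member fails at least one of these. Each conjunct is needed — [-back, +round] alone would also admit /œ, ø/; [+high, +round] alone would also admit /u/; [+high, -back] alone would also admit /ɪ/ — and no other combination of two listed features has exactly this extension, so three is the minimum.

[+high, -back, +round]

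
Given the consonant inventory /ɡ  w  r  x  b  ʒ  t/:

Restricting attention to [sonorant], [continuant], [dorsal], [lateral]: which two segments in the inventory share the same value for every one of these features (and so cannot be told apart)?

Both /t/ and /b/ are [−sonorant], [−continuant], [−dorsal], [−lateral]. Since the list omits [voice], [labial] and [coronal] — which do distinguish the voiceless alveolar stop from the voiced bilabial stop — this pair collapses; all other pairs remain distinct.

t, b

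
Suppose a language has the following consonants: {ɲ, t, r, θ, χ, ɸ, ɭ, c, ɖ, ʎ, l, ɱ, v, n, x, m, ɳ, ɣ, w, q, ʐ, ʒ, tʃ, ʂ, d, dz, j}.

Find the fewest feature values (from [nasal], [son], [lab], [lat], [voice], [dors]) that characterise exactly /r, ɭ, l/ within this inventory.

Every target segment is [+sonorant], [−nasal], [−dorsal]; each remaining inventory member fails at least one of these. Each conjunct is needed — [−nasal, −dorsal] alone would also admit /t, θ, ɸ, ɖ, …/; [+sonorant, −dorsal] alone would also admit /ɱ, n, m, ɳ/; [+sonorant, −nasal] alone would also admit /ʎ, w, j/ — and no other combination of two listed features has exactly this extension, so three is the minimum.

[+son, −nasal, −dors]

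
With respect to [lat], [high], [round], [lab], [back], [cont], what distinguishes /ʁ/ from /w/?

/ʁ/ is the voiced uvular fricative and /w/ is the labial-velar glide. Both are [-lateral], [+back], [+continuant]. /ʁ/ is [-labial] while /w/ is [+labial]; /ʁ/ is [-round] while /w/ is [+round]; /ʁ/ is [-high] while /w/ is [+high], so the distinguishing features are [labial], [round], [high].

[labial], [round], [high]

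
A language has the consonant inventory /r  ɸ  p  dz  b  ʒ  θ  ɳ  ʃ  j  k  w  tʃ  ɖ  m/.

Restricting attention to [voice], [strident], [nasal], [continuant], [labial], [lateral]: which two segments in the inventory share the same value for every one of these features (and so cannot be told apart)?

j, r

Both /j/ and /r/ are [+voice], [-strident], [-nasal], [+continuant], [-labial], [-lateral]. Since the list omits [dorsal] — which does distinguish the palatal glide from the alveolar trill — this pair collapses; all other pairs remain distinct.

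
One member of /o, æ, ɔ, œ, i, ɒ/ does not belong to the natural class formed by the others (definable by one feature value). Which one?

[high] groups all but one: /ɔ, ɒ, æ, o, œ/ share [−high] while /i/ (high front unrounded tense vowel) alone is [+high]. Removing any other segment would not leave a single-feature class that excludes it.

i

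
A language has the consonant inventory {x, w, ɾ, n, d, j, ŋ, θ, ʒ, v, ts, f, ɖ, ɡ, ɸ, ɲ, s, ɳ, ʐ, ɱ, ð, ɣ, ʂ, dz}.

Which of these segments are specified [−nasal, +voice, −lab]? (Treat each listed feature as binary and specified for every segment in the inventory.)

ɾ, d, j, ʒ, ɖ, ɡ, ʐ, ð, ɣ, dz

The [−nasal] segments are /x, w, ɾ, d, j, θ, ʒ, v, ts, f, ɖ, ɡ, ɸ, s, ʐ, ð, ɣ, ʂ, dz/.
Of those, [+voice] gives /w, ɾ, d, j, ʒ, v, ɖ, ɡ, ʐ, ð, ɣ, dz/.
Within that set, [−labial] leaves /ɾ, d, j, ʒ, ɖ, ɡ, ʐ, ð, ɣ, dz/.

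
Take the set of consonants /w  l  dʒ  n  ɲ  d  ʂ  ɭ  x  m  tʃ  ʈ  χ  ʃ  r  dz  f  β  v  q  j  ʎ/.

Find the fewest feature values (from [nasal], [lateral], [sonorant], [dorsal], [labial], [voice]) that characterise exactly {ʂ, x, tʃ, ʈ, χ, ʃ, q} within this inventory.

[−voice, −labial]

Every target segment is [−voice], [−labial]; each remaining inventory member fails at least one of these. Each conjunct is needed — [−labial] alone would also admit /l, dʒ, n, ɲ, …/; [−voice] alone would also admit /f/ — and no other single listed feature has exactly this extension, so two is the minimum.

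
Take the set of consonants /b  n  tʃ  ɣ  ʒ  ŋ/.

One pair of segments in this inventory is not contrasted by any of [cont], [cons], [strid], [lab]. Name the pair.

ŋ, n

Both /ŋ/ and /n/ are [-continuant], [+consonantal], [-strident], [-labial]. Since the list omits [coronal] and [dorsal] — which do distinguish the velar nasal from the alveolar nasal — this pair collapses; all other pairs remain distinct.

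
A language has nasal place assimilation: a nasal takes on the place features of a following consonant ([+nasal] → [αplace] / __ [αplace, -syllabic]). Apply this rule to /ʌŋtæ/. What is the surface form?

[ʌntæ]

The only nasal preceding a consonant is /ŋ/ before /t/. /t/ is [+coronal], so /ŋ/ → /n/, giving [ʌntæ].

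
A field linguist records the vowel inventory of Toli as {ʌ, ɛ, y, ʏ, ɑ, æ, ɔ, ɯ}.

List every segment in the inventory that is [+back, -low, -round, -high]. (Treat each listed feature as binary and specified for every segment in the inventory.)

ʌ

Eliminate segments failing any feature: /ɛ, y, ʏ, æ/ are [-back]; /ɑ/ is [+low]; /ɔ/ is [+round]; /ɯ/ is [+high]. The remaining /ʌ/ satisfy [+back], [-low], [-round], [-high].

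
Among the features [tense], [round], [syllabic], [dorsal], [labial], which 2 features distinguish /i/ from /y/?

/i/ (high front unrounded tense vowel) and /y/ (high front rounded tense vowel) agree on [+tense], [+syllabic], [+dorsal]. They differ on [labial] (/i/ [−], /y/ [+]), [round] (/i/ [−], /y/ [+]).

[labial], [round]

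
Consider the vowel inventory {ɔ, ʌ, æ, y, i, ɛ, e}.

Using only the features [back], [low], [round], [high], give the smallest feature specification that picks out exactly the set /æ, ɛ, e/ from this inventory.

[-high, -back]

/æ, ɛ, e/ are all [-high], [-back], and no other segment in the inventory matches both values. Dropping any one of them over-generates: [-back] alone would also admit /y, i/; [-high] alone would also admit /ɔ, ʌ/. No other single listed feature picks out exactly this set either, so fewer than two features will not do.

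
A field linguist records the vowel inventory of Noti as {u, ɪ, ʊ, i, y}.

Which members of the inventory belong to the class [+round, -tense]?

ʊ

Checking each segment against [+round], [-tense]: /ʊ/ (high back rounded lax vowel) satisfies every feature; every other segment in the inventory fails at least one.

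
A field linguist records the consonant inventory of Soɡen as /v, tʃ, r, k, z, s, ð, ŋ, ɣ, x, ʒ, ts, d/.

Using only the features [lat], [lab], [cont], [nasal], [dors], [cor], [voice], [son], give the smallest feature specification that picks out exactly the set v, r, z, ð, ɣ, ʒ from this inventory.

[+voice, +cont]

The class [+voice], [+continuant] has exactly /v, r, z, ð, ɣ, ʒ/ as its extension in this inventory. No smaller conjunction from the listed features achieves this: [+continuant] alone would also admit /s, x/; [+voice] alone would also admit /ŋ, d/; and checking the remaining single features turns up none with this extension.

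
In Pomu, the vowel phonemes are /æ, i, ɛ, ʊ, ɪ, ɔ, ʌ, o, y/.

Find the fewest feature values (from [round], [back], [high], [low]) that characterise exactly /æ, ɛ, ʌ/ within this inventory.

The class [-high], [-round] has exactly /æ, ɛ, ʌ/ as its extension in this inventory. No smaller conjunction from the listed features achieves this: [-round] alone would also admit /i, ɪ/; [-high] alone would also admit /ɔ, o/; and checking the remaining single features turns up none with this extension.

[-high, -round]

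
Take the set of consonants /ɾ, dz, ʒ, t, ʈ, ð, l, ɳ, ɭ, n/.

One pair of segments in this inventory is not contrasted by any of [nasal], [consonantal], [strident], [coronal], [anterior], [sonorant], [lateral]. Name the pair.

t, ð

Both /t/ and /ð/ are [−nasal], [+consonantal], [−strident], [+coronal], [+anterior], [−sonorant], [−lateral]. Since the list omits [voice], [continuant] and [distributed] — which do distinguish the voiceless alveolar stop from the voiced dental fricative — this pair collapses; all other pairs remain distinct.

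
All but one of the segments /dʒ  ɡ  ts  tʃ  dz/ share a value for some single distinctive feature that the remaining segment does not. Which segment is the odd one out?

[delayed release] (equivalently [strident], [coronal], [dorsal]) groups all but one: /ts, dz, tʃ, dʒ/ share [+delayed release] while /ɡ/ (voiced velar stop) alone is [−delayed release]. Removing any other segment would not leave a single-feature class that excludes it.

ɡ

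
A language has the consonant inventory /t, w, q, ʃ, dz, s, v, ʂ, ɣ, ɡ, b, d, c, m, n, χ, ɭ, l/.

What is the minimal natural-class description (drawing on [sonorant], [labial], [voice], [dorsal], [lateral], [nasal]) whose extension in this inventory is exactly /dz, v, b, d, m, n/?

Every target segment is [+voice], [-lateral], [-dorsal]; each remaining inventory member fails at least one of these. Each conjunct is needed — [-lateral, -dorsal] alone would also admit /t, ʃ, s, ʂ/; [+voice, -dorsal] alone would also admit /ɭ, l/; [+voice, -lateral] alone would also admit /w, ɣ, ɡ/ — and no other combination of two listed features has exactly this extension, so three is the minimum.

[+voice, -lateral, -dorsal]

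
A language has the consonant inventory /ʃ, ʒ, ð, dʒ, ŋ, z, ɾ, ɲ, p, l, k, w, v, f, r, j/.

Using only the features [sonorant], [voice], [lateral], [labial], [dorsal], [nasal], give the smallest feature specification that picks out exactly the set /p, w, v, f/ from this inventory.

The target set is precisely the extension of [+labial] in this inventory.

[+labial]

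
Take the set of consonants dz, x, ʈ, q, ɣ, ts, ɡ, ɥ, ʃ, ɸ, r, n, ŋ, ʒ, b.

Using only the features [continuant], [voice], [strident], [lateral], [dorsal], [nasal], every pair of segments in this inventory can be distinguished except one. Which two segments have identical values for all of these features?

/ɣ/ (voiced velar fricative) and /ɥ/ (labial-palatal glide) are both [+continuant], [+voice], [-strident], [-lateral], [+dorsal], [-nasal], so none of the listed features separates them. (They do differ in [sonorant], [labial], [round] and [back], which are not among the given features.) Every other pair in the inventory differs on at least one listed feature.

ɣ, ɥ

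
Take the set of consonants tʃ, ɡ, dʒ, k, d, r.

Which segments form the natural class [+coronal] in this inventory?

The [+coronal] segments here are /tʃ, dʒ, d, r/; the remaining /ɡ, k/ are [−coronal].

tʃ, dʒ, d, r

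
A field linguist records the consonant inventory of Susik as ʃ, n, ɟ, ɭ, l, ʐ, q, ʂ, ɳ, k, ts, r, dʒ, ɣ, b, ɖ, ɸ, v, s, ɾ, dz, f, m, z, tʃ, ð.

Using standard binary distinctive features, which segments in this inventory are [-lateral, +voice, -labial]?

Checking each segment against [-lateral], [+voice], [-labial]: /n/ (alveolar nasal), /ɟ/ (voiced palatal stop), /ʐ/ (voiced retroflex fricative), /ɳ/ (retroflex nasal), /r/ (alveolar trill), /dʒ/ (voiced postalveolar affricate), among others, satisfy every feature; every other segment in the inventory fails at least one.

n, ɟ, ʐ, ɳ, r, dʒ, ɣ, ɖ, ɾ, dz, z, ð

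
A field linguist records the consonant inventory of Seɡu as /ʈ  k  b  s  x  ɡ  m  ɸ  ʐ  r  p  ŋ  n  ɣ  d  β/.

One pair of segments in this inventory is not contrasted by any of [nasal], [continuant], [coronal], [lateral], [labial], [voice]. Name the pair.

ʐ, r

On the given features, /ʐ/ and /r/ have an identical profile: [−nasal], [+continuant], [+coronal], [−lateral], [−labial], [+voice]. No other two segments in the inventory coincide on all 6 features. (They do differ in [sonorant], [strident] and [anterior], which are not among the given features.)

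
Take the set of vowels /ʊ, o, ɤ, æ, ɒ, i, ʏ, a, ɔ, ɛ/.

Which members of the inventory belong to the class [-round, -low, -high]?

ɤ, ɛ

Eliminate segments failing any feature: /ʊ, o, ɒ, ʏ, ɔ/ are [+round]; /æ, a/ are [+low]; /i/ is [+high]. The remaining /ɤ, ɛ/ satisfy [-round], [-low], [-high].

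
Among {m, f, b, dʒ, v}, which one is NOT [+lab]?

dʒ

/dʒ/ is the voiced postalveolar affricate, which is [-labial]; the rest — /v, f, b, m/ — are [+labial].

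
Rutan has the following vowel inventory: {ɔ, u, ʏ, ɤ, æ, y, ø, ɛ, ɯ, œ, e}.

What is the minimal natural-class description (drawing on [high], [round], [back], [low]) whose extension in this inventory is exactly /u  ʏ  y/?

[+high, +round]

The class [+high], [+round] has exactly /u, ʏ, y/ as its extension in this inventory. No smaller conjunction from the listed features achieves this: [+round] alone would also admit /ɔ, ø, œ/; [+high] alone would also admit /ɯ/; and checking the remaining single features turns up none with this extension.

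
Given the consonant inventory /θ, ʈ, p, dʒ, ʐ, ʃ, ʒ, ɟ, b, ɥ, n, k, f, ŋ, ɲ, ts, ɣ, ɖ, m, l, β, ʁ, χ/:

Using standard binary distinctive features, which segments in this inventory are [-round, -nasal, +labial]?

The [-round] segments are /θ, ʈ, p, dʒ, ʐ, ʃ, ʒ, ɟ, b, n, k, f, ŋ, ɲ, ts, ɣ, ɖ, m, l, β, ʁ, χ/.
Then [-nasal] gives /θ, ʈ, p, dʒ, ʐ, ʃ, ʒ, ɟ, b, k, f, ts, ɣ, ɖ, l, β, ʁ, χ/.
Then [+labial] leaves /p, b, f, β/.

p, b, f, β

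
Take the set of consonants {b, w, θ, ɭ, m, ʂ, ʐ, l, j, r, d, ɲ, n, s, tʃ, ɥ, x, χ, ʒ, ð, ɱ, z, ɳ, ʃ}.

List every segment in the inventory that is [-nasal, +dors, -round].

The [-nasal] segments are /b, w, θ, ɭ, ʂ, ʐ, l, j, r, d, s, tʃ, ɥ, x, χ, ʒ, ð, z, ʃ/.
Then [+dorsal] gives /w, j, ɥ, x, χ/.
Then [-round] leaves /j, x, χ/.

j, x, χ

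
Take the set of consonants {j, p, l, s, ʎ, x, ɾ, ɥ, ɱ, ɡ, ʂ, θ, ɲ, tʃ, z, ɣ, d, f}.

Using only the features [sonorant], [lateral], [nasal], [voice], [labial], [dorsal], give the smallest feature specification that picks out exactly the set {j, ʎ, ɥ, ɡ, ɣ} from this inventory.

[+voice, −nasal, +dorsal]

Every target segment is [+voice], [−nasal], [+dorsal]; each remaining inventory member fails at least one of these. Each conjunct is needed — [−nasal, +dorsal] alone would also admit /x/; [+voice, +dorsal] alone would also admit /ɲ/; [+voice, −nasal] alone would also admit /l, ɾ, z, d/ — and no other combination of two listed features has exactly this extension, so three is the minimum.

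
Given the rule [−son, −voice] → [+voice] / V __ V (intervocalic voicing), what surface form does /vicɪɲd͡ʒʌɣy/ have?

[viɟɪɲd͡ʒʌɣy]

The only segment in the rule's environment that also matches [−son, −voice] is /c/. Applying [+voice] turns the voiceless palatal stop into /ɟ/ (voiced palatal stop), giving [viɟɪɲd͡ʒʌɣy].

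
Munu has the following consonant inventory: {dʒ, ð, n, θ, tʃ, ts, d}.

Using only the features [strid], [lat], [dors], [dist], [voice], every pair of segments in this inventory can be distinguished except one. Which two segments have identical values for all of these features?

On the given features, /n/ and /d/ have an identical profile: [-strident], [-lateral], [-dorsal], [-distributed], [+voice]. No other two segments in the inventory coincide on all 5 features. (They do differ in [sonorant] and [nasal], which are not among the given features.)

n, d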